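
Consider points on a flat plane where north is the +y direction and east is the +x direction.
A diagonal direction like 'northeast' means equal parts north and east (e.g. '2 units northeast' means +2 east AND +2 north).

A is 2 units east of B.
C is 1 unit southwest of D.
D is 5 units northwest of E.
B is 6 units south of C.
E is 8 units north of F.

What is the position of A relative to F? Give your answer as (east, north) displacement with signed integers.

Place F at the origin (east=0, north=0).
  E is 8 units north of F: delta (east=+0, north=+8); E at (east=0, north=8).
  D is 5 units northwest of E: delta (east=-5, north=+5); D at (east=-5, north=13).
  C is 1 unit southwest of D: delta (east=-1, north=-1); C at (east=-6, north=12).
  B is 6 units south of C: delta (east=+0, north=-6); B at (east=-6, north=6).
  A is 2 units east of B: delta (east=+2, north=+0); A at (east=-4, north=6).
Therefore A relative to F: (east=-4, north=6).

Answer: A is at (east=-4, north=6) relative to F.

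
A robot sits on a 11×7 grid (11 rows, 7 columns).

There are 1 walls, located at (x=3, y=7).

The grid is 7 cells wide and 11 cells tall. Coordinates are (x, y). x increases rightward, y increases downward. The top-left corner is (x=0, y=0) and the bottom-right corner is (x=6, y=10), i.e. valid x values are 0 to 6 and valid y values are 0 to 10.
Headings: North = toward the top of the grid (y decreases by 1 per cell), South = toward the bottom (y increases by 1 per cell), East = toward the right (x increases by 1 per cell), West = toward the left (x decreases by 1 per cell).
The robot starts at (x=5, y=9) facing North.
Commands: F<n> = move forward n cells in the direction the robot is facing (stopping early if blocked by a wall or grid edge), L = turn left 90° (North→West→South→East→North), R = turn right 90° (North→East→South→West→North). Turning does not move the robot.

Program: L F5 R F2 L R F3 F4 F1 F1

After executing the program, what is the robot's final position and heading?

Answer: Final position: (x=0, y=0), facing North

Derivation:
Start: (x=5, y=9), facing North
  L: turn left, now facing West
  F5: move forward 5, now at (x=0, y=9)
  R: turn right, now facing North
  F2: move forward 2, now at (x=0, y=7)
  L: turn left, now facing West
  R: turn right, now facing North
  F3: move forward 3, now at (x=0, y=4)
  F4: move forward 4, now at (x=0, y=0)
  F1: move forward 0/1 (blocked), now at (x=0, y=0)
  F1: move forward 0/1 (blocked), now at (x=0, y=0)
Final: (x=0, y=0), facing North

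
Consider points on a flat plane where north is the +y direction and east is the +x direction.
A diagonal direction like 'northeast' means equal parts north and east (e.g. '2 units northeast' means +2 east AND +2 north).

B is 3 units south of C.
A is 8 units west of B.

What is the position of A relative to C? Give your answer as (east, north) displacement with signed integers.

Answer: A is at (east=-8, north=-3) relative to C.

Derivation:
Place C at the origin (east=0, north=0).
  B is 3 units south of C: delta (east=+0, north=-3); B at (east=0, north=-3).
  A is 8 units west of B: delta (east=-8, north=+0); A at (east=-8, north=-3).
Therefore A relative to C: (east=-8, north=-3).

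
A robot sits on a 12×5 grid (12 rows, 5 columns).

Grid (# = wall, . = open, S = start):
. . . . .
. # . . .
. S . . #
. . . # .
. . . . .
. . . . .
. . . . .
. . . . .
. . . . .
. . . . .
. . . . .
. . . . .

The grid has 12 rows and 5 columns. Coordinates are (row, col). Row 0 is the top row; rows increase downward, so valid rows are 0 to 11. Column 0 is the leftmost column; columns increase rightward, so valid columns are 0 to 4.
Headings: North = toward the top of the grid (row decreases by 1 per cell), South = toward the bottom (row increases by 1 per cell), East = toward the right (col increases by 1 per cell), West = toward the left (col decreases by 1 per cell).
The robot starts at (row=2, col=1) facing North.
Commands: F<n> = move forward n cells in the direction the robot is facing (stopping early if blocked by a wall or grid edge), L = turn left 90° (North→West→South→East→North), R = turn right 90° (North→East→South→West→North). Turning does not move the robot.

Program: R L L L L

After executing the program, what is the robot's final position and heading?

Answer: Final position: (row=2, col=1), facing East

Derivation:
Start: (row=2, col=1), facing North
  R: turn right, now facing East
  L: turn left, now facing North
  L: turn left, now facing West
  L: turn left, now facing South
  L: turn left, now facing East
Final: (row=2, col=1), facing East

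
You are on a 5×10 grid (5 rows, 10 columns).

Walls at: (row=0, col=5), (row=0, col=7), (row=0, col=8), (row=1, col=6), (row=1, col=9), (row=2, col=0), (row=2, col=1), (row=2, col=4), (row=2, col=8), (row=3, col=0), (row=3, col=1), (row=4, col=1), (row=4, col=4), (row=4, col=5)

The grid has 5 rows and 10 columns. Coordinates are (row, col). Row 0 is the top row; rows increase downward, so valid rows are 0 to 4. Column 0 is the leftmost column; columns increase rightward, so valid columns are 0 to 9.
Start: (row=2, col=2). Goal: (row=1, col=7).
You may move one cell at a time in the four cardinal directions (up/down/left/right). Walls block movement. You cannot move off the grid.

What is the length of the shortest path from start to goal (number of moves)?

BFS from (row=2, col=2) until reaching (row=1, col=7):
  Distance 0: (row=2, col=2)
  Distance 1: (row=1, col=2), (row=2, col=3), (row=3, col=2)
  Distance 2: (row=0, col=2), (row=1, col=1), (row=1, col=3), (row=3, col=3), (row=4, col=2)
  Distance 3: (row=0, col=1), (row=0, col=3), (row=1, col=0), (row=1, col=4), (row=3, col=4), (row=4, col=3)
  Distance 4: (row=0, col=0), (row=0, col=4), (row=1, col=5), (row=3, col=5)
  Distance 5: (row=2, col=5), (row=3, col=6)
  Distance 6: (row=2, col=6), (row=3, col=7), (row=4, col=6)
  Distance 7: (row=2, col=7), (row=3, col=8), (row=4, col=7)
  Distance 8: (row=1, col=7), (row=3, col=9), (row=4, col=8)  <- goal reached here
One shortest path (8 moves): (row=2, col=2) -> (row=2, col=3) -> (row=3, col=3) -> (row=3, col=4) -> (row=3, col=5) -> (row=3, col=6) -> (row=3, col=7) -> (row=2, col=7) -> (row=1, col=7)

Answer: Shortest path length: 8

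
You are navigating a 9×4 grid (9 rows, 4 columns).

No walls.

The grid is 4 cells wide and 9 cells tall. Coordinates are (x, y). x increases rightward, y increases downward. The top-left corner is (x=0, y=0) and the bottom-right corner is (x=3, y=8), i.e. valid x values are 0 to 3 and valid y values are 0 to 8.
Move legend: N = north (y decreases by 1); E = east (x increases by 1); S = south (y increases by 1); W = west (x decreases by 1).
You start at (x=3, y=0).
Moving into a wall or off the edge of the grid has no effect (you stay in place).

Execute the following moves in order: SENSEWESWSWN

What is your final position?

Start: (x=3, y=0)
  S (south): (x=3, y=0) -> (x=3, y=1)
  E (east): blocked, stay at (x=3, y=1)
  N (north): (x=3, y=1) -> (x=3, y=0)
  S (south): (x=3, y=0) -> (x=3, y=1)
  E (east): blocked, stay at (x=3, y=1)
  W (west): (x=3, y=1) -> (x=2, y=1)
  E (east): (x=2, y=1) -> (x=3, y=1)
  S (south): (x=3, y=1) -> (x=3, y=2)
  W (west): (x=3, y=2) -> (x=2, y=2)
  S (south): (x=2, y=2) -> (x=2, y=3)
  W (west): (x=2, y=3) -> (x=1, y=3)
  N (north): (x=1, y=3) -> (x=1, y=2)
Final: (x=1, y=2)

Answer: Final position: (x=1, y=2)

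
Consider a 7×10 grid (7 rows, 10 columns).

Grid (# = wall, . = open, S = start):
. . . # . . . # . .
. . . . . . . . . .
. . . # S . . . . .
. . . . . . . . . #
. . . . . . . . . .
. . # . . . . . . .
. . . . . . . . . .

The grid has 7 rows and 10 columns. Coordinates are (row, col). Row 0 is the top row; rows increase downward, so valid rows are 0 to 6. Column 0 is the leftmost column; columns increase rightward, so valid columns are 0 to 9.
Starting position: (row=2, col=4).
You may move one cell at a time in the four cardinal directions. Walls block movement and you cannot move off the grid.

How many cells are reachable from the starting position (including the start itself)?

BFS flood-fill from (row=2, col=4):
  Distance 0: (row=2, col=4)
  Distance 1: (row=1, col=4), (row=2, col=5), (row=3, col=4)
  Distance 2: (row=0, col=4), (row=1, col=3), (row=1, col=5), (row=2, col=6), (row=3, col=3), (row=3, col=5), (row=4, col=4)
  Distance 3: (row=0, col=5), (row=1, col=2), (row=1, col=6), (row=2, col=7), (row=3, col=2), (row=3, col=6), (row=4, col=3), (row=4, col=5), (row=5, col=4)
  Distance 4: (row=0, col=2), (row=0, col=6), (row=1, col=1), (row=1, col=7), (row=2, col=2), (row=2, col=8), (row=3, col=1), (row=3, col=7), (row=4, col=2), (row=4, col=6), (row=5, col=3), (row=5, col=5), (row=6, col=4)
  Distance 5: (row=0, col=1), (row=1, col=0), (row=1, col=8), (row=2, col=1), (row=2, col=9), (row=3, col=0), (row=3, col=8), (row=4, col=1), (row=4, col=7), (row=5, col=6), (row=6, col=3), (row=6, col=5)
  Distance 6: (row=0, col=0), (row=0, col=8), (row=1, col=9), (row=2, col=0), (row=4, col=0), (row=4, col=8), (row=5, col=1), (row=5, col=7), (row=6, col=2), (row=6, col=6)
  Distance 7: (row=0, col=9), (row=4, col=9), (row=5, col=0), (row=5, col=8), (row=6, col=1), (row=6, col=7)
  Distance 8: (row=5, col=9), (row=6, col=0), (row=6, col=8)
  Distance 9: (row=6, col=9)
Total reachable: 65 (grid has 65 open cells total)

Answer: Reachable cells: 65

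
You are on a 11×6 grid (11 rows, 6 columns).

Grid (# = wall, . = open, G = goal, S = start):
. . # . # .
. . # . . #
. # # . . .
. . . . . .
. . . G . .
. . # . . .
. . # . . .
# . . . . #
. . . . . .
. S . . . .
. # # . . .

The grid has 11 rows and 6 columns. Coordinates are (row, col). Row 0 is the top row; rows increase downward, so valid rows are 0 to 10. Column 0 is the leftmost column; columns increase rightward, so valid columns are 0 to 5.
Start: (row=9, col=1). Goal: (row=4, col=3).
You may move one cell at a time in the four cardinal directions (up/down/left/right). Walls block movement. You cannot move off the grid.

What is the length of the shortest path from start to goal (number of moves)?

Answer: Shortest path length: 7

Derivation:
BFS from (row=9, col=1) until reaching (row=4, col=3):
  Distance 0: (row=9, col=1)
  Distance 1: (row=8, col=1), (row=9, col=0), (row=9, col=2)
  Distance 2: (row=7, col=1), (row=8, col=0), (row=8, col=2), (row=9, col=3), (row=10, col=0)
  Distance 3: (row=6, col=1), (row=7, col=2), (row=8, col=3), (row=9, col=4), (row=10, col=3)
  Distance 4: (row=5, col=1), (row=6, col=0), (row=7, col=3), (row=8, col=4), (row=9, col=5), (row=10, col=4)
  Distance 5: (row=4, col=1), (row=5, col=0), (row=6, col=3), (row=7, col=4), (row=8, col=5), (row=10, col=5)
  Distance 6: (row=3, col=1), (row=4, col=0), (row=4, col=2), (row=5, col=3), (row=6, col=4)
  Distance 7: (row=3, col=0), (row=3, col=2), (row=4, col=3), (row=5, col=4), (row=6, col=5)  <- goal reached here
One shortest path (7 moves): (row=9, col=1) -> (row=9, col=2) -> (row=9, col=3) -> (row=8, col=3) -> (row=7, col=3) -> (row=6, col=3) -> (row=5, col=3) -> (row=4, col=3)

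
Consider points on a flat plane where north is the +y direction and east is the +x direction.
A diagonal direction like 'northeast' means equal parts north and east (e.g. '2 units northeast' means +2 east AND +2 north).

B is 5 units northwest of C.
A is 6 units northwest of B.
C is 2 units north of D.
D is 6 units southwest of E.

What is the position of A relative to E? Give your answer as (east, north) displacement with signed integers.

Place E at the origin (east=0, north=0).
  D is 6 units southwest of E: delta (east=-6, north=-6); D at (east=-6, north=-6).
  C is 2 units north of D: delta (east=+0, north=+2); C at (east=-6, north=-4).
  B is 5 units northwest of C: delta (east=-5, north=+5); B at (east=-11, north=1).
  A is 6 units northwest of B: delta (east=-6, north=+6); A at (east=-17, north=7).
Therefore A relative to E: (east=-17, north=7).

Answer: A is at (east=-17, north=7) relative to E.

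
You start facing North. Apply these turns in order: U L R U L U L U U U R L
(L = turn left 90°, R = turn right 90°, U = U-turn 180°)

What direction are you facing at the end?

Answer: Final heading: South

Derivation:
Start: North
  U (U-turn (180°)) -> South
  L (left (90° counter-clockwise)) -> East
  R (right (90° clockwise)) -> South
  U (U-turn (180°)) -> North
  L (left (90° counter-clockwise)) -> West
  U (U-turn (180°)) -> East
  L (left (90° counter-clockwise)) -> North
  U (U-turn (180°)) -> South
  U (U-turn (180°)) -> North
  U (U-turn (180°)) -> South
  R (right (90° clockwise)) -> West
  L (left (90° counter-clockwise)) -> South
Final: South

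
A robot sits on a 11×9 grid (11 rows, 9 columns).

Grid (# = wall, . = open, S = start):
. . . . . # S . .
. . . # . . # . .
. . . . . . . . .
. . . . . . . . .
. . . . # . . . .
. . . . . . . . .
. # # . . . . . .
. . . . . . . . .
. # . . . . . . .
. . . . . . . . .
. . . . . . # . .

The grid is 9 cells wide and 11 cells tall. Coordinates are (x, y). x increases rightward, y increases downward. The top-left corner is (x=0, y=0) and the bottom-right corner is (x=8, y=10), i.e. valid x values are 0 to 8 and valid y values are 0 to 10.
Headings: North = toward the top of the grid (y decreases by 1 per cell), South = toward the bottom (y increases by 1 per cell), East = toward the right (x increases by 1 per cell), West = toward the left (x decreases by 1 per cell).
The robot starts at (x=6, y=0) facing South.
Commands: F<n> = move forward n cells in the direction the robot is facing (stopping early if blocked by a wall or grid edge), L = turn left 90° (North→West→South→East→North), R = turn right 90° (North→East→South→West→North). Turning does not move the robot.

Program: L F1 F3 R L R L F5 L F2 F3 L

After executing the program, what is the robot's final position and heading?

Start: (x=6, y=0), facing South
  L: turn left, now facing East
  F1: move forward 1, now at (x=7, y=0)
  F3: move forward 1/3 (blocked), now at (x=8, y=0)
  R: turn right, now facing South
  L: turn left, now facing East
  R: turn right, now facing South
  L: turn left, now facing East
  F5: move forward 0/5 (blocked), now at (x=8, y=0)
  L: turn left, now facing North
  F2: move forward 0/2 (blocked), now at (x=8, y=0)
  F3: move forward 0/3 (blocked), now at (x=8, y=0)
  L: turn left, now facing West
Final: (x=8, y=0), facing West

Answer: Final position: (x=8, y=0), facing West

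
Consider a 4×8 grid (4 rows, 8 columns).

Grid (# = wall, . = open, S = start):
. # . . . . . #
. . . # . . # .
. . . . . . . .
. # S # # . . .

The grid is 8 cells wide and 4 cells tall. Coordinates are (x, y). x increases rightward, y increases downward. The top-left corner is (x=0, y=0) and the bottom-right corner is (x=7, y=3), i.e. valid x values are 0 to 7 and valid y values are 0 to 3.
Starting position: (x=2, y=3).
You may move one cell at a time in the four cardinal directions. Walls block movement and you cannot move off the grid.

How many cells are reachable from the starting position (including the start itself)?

Answer: Reachable cells: 25

Derivation:
BFS flood-fill from (x=2, y=3):
  Distance 0: (x=2, y=3)
  Distance 1: (x=2, y=2)
  Distance 2: (x=2, y=1), (x=1, y=2), (x=3, y=2)
  Distance 3: (x=2, y=0), (x=1, y=1), (x=0, y=2), (x=4, y=2)
  Distance 4: (x=3, y=0), (x=0, y=1), (x=4, y=1), (x=5, y=2), (x=0, y=3)
  Distance 5: (x=0, y=0), (x=4, y=0), (x=5, y=1), (x=6, y=2), (x=5, y=3)
  Distance 6: (x=5, y=0), (x=7, y=2), (x=6, y=3)
  Distance 7: (x=6, y=0), (x=7, y=1), (x=7, y=3)
Total reachable: 25 (grid has 25 open cells total)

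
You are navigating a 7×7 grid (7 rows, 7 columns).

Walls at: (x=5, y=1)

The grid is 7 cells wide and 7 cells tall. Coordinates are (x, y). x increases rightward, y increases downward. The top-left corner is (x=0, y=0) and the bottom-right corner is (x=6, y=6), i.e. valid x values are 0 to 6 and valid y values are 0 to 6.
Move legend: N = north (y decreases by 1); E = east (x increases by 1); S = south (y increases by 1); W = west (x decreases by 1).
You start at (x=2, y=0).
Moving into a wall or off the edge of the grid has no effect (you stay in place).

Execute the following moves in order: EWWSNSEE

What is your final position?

Answer: Final position: (x=3, y=1)

Derivation:
Start: (x=2, y=0)
  E (east): (x=2, y=0) -> (x=3, y=0)
  W (west): (x=3, y=0) -> (x=2, y=0)
  W (west): (x=2, y=0) -> (x=1, y=0)
  S (south): (x=1, y=0) -> (x=1, y=1)
  N (north): (x=1, y=1) -> (x=1, y=0)
  S (south): (x=1, y=0) -> (x=1, y=1)
  E (east): (x=1, y=1) -> (x=2, y=1)
  E (east): (x=2, y=1) -> (x=3, y=1)
Final: (x=3, y=1)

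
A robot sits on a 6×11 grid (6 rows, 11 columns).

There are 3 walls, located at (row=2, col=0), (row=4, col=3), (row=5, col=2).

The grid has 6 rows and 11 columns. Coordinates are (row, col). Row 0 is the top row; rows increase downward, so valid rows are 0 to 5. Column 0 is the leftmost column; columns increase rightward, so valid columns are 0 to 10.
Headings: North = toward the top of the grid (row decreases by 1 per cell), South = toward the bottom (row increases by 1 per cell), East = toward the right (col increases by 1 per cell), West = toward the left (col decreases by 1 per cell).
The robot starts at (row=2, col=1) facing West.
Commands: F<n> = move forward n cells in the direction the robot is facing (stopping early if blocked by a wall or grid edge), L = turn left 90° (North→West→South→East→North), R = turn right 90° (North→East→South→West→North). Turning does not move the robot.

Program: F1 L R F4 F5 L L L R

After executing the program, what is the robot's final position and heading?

Answer: Final position: (row=2, col=1), facing East

Derivation:
Start: (row=2, col=1), facing West
  F1: move forward 0/1 (blocked), now at (row=2, col=1)
  L: turn left, now facing South
  R: turn right, now facing West
  F4: move forward 0/4 (blocked), now at (row=2, col=1)
  F5: move forward 0/5 (blocked), now at (row=2, col=1)
  L: turn left, now facing South
  L: turn left, now facing East
  L: turn left, now facing North
  R: turn right, now facing East
Final: (row=2, col=1), facing East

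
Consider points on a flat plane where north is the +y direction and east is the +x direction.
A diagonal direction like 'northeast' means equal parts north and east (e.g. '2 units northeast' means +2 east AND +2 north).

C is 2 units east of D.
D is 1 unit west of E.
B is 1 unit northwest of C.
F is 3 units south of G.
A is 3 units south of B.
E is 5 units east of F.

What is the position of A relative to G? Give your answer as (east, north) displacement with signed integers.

Place G at the origin (east=0, north=0).
  F is 3 units south of G: delta (east=+0, north=-3); F at (east=0, north=-3).
  E is 5 units east of F: delta (east=+5, north=+0); E at (east=5, north=-3).
  D is 1 unit west of E: delta (east=-1, north=+0); D at (east=4, north=-3).
  C is 2 units east of D: delta (east=+2, north=+0); C at (east=6, north=-3).
  B is 1 unit northwest of C: delta (east=-1, north=+1); B at (east=5, north=-2).
  A is 3 units south of B: delta (east=+0, north=-3); A at (east=5, north=-5).
Therefore A relative to G: (east=5, north=-5).

Answer: A is at (east=5, north=-5) relative to G.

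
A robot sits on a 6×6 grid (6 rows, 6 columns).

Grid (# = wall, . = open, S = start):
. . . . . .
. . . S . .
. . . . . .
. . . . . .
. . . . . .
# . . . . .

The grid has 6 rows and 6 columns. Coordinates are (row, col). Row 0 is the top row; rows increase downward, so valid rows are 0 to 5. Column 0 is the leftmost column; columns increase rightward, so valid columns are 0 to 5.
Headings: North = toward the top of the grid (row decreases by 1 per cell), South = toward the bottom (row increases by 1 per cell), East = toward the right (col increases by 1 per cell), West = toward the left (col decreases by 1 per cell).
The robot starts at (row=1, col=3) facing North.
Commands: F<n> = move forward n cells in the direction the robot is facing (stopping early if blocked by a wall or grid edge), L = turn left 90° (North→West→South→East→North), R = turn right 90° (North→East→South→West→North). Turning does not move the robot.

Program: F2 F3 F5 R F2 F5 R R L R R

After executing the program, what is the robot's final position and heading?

Start: (row=1, col=3), facing North
  F2: move forward 1/2 (blocked), now at (row=0, col=3)
  F3: move forward 0/3 (blocked), now at (row=0, col=3)
  F5: move forward 0/5 (blocked), now at (row=0, col=3)
  R: turn right, now facing East
  F2: move forward 2, now at (row=0, col=5)
  F5: move forward 0/5 (blocked), now at (row=0, col=5)
  R: turn right, now facing South
  R: turn right, now facing West
  L: turn left, now facing South
  R: turn right, now facing West
  R: turn right, now facing North
Final: (row=0, col=5), facing North

Answer: Final position: (row=0, col=5), facing North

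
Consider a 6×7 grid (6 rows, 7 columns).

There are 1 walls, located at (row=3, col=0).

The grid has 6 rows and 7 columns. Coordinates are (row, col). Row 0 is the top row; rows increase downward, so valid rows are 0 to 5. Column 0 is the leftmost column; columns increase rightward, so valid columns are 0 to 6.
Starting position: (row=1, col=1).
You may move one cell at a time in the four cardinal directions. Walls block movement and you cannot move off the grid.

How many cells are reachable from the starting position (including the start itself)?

BFS flood-fill from (row=1, col=1):
  Distance 0: (row=1, col=1)
  Distance 1: (row=0, col=1), (row=1, col=0), (row=1, col=2), (row=2, col=1)
  Distance 2: (row=0, col=0), (row=0, col=2), (row=1, col=3), (row=2, col=0), (row=2, col=2), (row=3, col=1)
  Distance 3: (row=0, col=3), (row=1, col=4), (row=2, col=3), (row=3, col=2), (row=4, col=1)
  Distance 4: (row=0, col=4), (row=1, col=5), (row=2, col=4), (row=3, col=3), (row=4, col=0), (row=4, col=2), (row=5, col=1)
  Distance 5: (row=0, col=5), (row=1, col=6), (row=2, col=5), (row=3, col=4), (row=4, col=3), (row=5, col=0), (row=5, col=2)
  Distance 6: (row=0, col=6), (row=2, col=6), (row=3, col=5), (row=4, col=4), (row=5, col=3)
  Distance 7: (row=3, col=6), (row=4, col=5), (row=5, col=4)
  Distance 8: (row=4, col=6), (row=5, col=5)
  Distance 9: (row=5, col=6)
Total reachable: 41 (grid has 41 open cells total)

Answer: Reachable cells: 41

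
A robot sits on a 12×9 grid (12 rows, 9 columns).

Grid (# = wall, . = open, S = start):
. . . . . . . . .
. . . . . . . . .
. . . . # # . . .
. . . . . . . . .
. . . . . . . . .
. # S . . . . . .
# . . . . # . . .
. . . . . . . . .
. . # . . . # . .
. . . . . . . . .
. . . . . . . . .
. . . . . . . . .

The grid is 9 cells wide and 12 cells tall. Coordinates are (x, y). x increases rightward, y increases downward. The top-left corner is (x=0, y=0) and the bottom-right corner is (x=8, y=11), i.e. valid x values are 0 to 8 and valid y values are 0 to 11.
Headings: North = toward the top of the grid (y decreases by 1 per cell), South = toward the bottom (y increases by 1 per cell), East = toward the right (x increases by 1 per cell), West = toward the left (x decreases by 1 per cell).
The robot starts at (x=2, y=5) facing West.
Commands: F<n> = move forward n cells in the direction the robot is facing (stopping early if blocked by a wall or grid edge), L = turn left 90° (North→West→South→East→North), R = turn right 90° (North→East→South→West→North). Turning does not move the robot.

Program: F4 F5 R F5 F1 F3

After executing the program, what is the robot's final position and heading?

Start: (x=2, y=5), facing West
  F4: move forward 0/4 (blocked), now at (x=2, y=5)
  F5: move forward 0/5 (blocked), now at (x=2, y=5)
  R: turn right, now facing North
  F5: move forward 5, now at (x=2, y=0)
  F1: move forward 0/1 (blocked), now at (x=2, y=0)
  F3: move forward 0/3 (blocked), now at (x=2, y=0)
Final: (x=2, y=0), facing North

Answer: Final position: (x=2, y=0), facing North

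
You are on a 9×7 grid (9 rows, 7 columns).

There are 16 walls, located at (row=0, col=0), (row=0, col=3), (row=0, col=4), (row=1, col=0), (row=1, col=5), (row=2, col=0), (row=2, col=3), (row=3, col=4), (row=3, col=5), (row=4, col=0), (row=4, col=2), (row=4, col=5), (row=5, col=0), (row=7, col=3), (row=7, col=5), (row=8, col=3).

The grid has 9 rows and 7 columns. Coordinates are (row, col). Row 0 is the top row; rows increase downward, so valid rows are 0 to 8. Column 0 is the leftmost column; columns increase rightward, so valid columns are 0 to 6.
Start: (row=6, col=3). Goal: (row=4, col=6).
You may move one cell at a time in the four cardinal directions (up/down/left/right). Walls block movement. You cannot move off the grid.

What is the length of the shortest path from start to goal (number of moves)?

Answer: Shortest path length: 5

Derivation:
BFS from (row=6, col=3) until reaching (row=4, col=6):
  Distance 0: (row=6, col=3)
  Distance 1: (row=5, col=3), (row=6, col=2), (row=6, col=4)
  Distance 2: (row=4, col=3), (row=5, col=2), (row=5, col=4), (row=6, col=1), (row=6, col=5), (row=7, col=2), (row=7, col=4)
  Distance 3: (row=3, col=3), (row=4, col=4), (row=5, col=1), (row=5, col=5), (row=6, col=0), (row=6, col=6), (row=7, col=1), (row=8, col=2), (row=8, col=4)
  Distance 4: (row=3, col=2), (row=4, col=1), (row=5, col=6), (row=7, col=0), (row=7, col=6), (row=8, col=1), (row=8, col=5)
  Distance 5: (row=2, col=2), (row=3, col=1), (row=4, col=6), (row=8, col=0), (row=8, col=6)  <- goal reached here
One shortest path (5 moves): (row=6, col=3) -> (row=6, col=4) -> (row=6, col=5) -> (row=6, col=6) -> (row=5, col=6) -> (row=4, col=6)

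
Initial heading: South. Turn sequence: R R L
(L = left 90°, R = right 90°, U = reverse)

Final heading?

Answer: Final heading: West

Derivation:
Start: South
  R (right (90° clockwise)) -> West
  R (right (90° clockwise)) -> North
  L (left (90° counter-clockwise)) -> West
Final: West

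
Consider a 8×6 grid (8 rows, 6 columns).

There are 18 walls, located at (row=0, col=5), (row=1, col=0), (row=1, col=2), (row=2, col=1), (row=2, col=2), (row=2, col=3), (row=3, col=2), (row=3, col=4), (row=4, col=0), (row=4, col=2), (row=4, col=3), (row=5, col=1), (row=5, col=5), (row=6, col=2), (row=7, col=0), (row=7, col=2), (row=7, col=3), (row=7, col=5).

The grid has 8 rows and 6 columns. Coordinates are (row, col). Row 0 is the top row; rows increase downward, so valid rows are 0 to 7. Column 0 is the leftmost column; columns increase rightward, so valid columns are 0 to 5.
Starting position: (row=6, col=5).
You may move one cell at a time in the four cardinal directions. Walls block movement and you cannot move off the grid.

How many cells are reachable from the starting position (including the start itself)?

BFS flood-fill from (row=6, col=5):
  Distance 0: (row=6, col=5)
  Distance 1: (row=6, col=4)
  Distance 2: (row=5, col=4), (row=6, col=3), (row=7, col=4)
  Distance 3: (row=4, col=4), (row=5, col=3)
  Distance 4: (row=4, col=5), (row=5, col=2)
  Distance 5: (row=3, col=5)
  Distance 6: (row=2, col=5)
  Distance 7: (row=1, col=5), (row=2, col=4)
  Distance 8: (row=1, col=4)
  Distance 9: (row=0, col=4), (row=1, col=3)
  Distance 10: (row=0, col=3)
  Distance 11: (row=0, col=2)
  Distance 12: (row=0, col=1)
  Distance 13: (row=0, col=0), (row=1, col=1)
Total reachable: 21 (grid has 30 open cells total)

Answer: Reachable cells: 21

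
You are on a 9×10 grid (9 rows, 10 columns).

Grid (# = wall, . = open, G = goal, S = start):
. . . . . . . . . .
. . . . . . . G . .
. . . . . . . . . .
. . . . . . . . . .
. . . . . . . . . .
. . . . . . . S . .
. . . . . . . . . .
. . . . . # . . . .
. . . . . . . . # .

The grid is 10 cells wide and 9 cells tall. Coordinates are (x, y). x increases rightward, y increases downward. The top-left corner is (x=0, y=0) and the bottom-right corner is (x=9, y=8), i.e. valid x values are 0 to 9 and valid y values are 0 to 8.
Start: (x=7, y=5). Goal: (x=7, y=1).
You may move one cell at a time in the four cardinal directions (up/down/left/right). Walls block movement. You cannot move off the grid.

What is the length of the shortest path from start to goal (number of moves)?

Answer: Shortest path length: 4

Derivation:
BFS from (x=7, y=5) until reaching (x=7, y=1):
  Distance 0: (x=7, y=5)
  Distance 1: (x=7, y=4), (x=6, y=5), (x=8, y=5), (x=7, y=6)
  Distance 2: (x=7, y=3), (x=6, y=4), (x=8, y=4), (x=5, y=5), (x=9, y=5), (x=6, y=6), (x=8, y=6), (x=7, y=7)
  Distance 3: (x=7, y=2), (x=6, y=3), (x=8, y=3), (x=5, y=4), (x=9, y=4), (x=4, y=5), (x=5, y=6), (x=9, y=6), (x=6, y=7), (x=8, y=7), (x=7, y=8)
  Distance 4: (x=7, y=1), (x=6, y=2), (x=8, y=2), (x=5, y=3), (x=9, y=3), (x=4, y=4), (x=3, y=5), (x=4, y=6), (x=9, y=7), (x=6, y=8)  <- goal reached here
One shortest path (4 moves): (x=7, y=5) -> (x=7, y=4) -> (x=7, y=3) -> (x=7, y=2) -> (x=7, y=1)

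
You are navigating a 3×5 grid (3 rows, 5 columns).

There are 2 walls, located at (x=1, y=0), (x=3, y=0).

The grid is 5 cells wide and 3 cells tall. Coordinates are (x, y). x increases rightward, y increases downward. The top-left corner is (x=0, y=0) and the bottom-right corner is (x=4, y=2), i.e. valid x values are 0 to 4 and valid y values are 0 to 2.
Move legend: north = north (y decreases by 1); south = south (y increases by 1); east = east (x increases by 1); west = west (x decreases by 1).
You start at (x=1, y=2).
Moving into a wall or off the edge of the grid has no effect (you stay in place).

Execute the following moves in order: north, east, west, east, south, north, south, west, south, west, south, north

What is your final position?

Start: (x=1, y=2)
  north (north): (x=1, y=2) -> (x=1, y=1)
  east (east): (x=1, y=1) -> (x=2, y=1)
  west (west): (x=2, y=1) -> (x=1, y=1)
  east (east): (x=1, y=1) -> (x=2, y=1)
  south (south): (x=2, y=1) -> (x=2, y=2)
  north (north): (x=2, y=2) -> (x=2, y=1)
  south (south): (x=2, y=1) -> (x=2, y=2)
  west (west): (x=2, y=2) -> (x=1, y=2)
  south (south): blocked, stay at (x=1, y=2)
  west (west): (x=1, y=2) -> (x=0, y=2)
  south (south): blocked, stay at (x=0, y=2)
  north (north): (x=0, y=2) -> (x=0, y=1)
Final: (x=0, y=1)

Answer: Final position: (x=0, y=1)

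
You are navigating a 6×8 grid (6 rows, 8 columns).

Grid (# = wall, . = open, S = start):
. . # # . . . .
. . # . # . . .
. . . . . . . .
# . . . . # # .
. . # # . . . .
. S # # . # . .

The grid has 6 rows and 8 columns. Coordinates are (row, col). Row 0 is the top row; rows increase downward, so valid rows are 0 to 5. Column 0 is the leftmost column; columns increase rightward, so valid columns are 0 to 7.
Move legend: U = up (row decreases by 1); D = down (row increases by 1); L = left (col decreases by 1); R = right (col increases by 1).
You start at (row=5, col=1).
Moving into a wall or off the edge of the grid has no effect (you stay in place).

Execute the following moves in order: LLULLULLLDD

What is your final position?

Answer: Final position: (row=5, col=0)

Derivation:
Start: (row=5, col=1)
  L (left): (row=5, col=1) -> (row=5, col=0)
  L (left): blocked, stay at (row=5, col=0)
  U (up): (row=5, col=0) -> (row=4, col=0)
  L (left): blocked, stay at (row=4, col=0)
  L (left): blocked, stay at (row=4, col=0)
  U (up): blocked, stay at (row=4, col=0)
  [×3]L (left): blocked, stay at (row=4, col=0)
  D (down): (row=4, col=0) -> (row=5, col=0)
  D (down): blocked, stay at (row=5, col=0)
Final: (row=5, col=0)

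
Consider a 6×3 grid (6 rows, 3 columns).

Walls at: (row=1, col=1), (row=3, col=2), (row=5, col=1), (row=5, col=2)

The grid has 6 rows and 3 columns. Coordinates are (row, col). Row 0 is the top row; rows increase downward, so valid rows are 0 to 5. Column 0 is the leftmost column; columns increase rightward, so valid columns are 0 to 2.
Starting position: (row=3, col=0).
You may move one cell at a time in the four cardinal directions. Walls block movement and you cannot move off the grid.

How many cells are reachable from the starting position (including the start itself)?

BFS flood-fill from (row=3, col=0):
  Distance 0: (row=3, col=0)
  Distance 1: (row=2, col=0), (row=3, col=1), (row=4, col=0)
  Distance 2: (row=1, col=0), (row=2, col=1), (row=4, col=1), (row=5, col=0)
  Distance 3: (row=0, col=0), (row=2, col=2), (row=4, col=2)
  Distance 4: (row=0, col=1), (row=1, col=2)
  Distance 5: (row=0, col=2)
Total reachable: 14 (grid has 14 open cells total)

Answer: Reachable cells: 14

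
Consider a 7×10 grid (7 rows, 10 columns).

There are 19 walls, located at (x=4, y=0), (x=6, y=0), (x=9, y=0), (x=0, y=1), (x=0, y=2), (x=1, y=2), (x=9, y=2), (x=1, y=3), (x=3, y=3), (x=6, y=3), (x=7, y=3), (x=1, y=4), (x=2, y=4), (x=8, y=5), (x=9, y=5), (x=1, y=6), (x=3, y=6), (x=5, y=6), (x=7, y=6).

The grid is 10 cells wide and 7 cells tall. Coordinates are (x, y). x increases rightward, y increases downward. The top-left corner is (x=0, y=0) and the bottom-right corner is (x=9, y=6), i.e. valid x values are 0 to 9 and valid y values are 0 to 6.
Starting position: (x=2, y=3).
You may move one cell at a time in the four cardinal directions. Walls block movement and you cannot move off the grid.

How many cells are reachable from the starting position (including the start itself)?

Answer: Reachable cells: 49

Derivation:
BFS flood-fill from (x=2, y=3):
  Distance 0: (x=2, y=3)
  Distance 1: (x=2, y=2)
  Distance 2: (x=2, y=1), (x=3, y=2)
  Distance 3: (x=2, y=0), (x=1, y=1), (x=3, y=1), (x=4, y=2)
  Distance 4: (x=1, y=0), (x=3, y=0), (x=4, y=1), (x=5, y=2), (x=4, y=3)
  Distance 5: (x=0, y=0), (x=5, y=1), (x=6, y=2), (x=5, y=3), (x=4, y=4)
  Distance 6: (x=5, y=0), (x=6, y=1), (x=7, y=2), (x=3, y=4), (x=5, y=4), (x=4, y=5)
  Distance 7: (x=7, y=1), (x=8, y=2), (x=6, y=4), (x=3, y=5), (x=5, y=5), (x=4, y=6)
  Distance 8: (x=7, y=0), (x=8, y=1), (x=8, y=3), (x=7, y=4), (x=2, y=5), (x=6, y=5)
  Distance 9: (x=8, y=0), (x=9, y=1), (x=9, y=3), (x=8, y=4), (x=1, y=5), (x=7, y=5), (x=2, y=6), (x=6, y=6)
  Distance 10: (x=9, y=4), (x=0, y=5)
  Distance 11: (x=0, y=4), (x=0, y=6)
  Distance 12: (x=0, y=3)
Total reachable: 49 (grid has 51 open cells total)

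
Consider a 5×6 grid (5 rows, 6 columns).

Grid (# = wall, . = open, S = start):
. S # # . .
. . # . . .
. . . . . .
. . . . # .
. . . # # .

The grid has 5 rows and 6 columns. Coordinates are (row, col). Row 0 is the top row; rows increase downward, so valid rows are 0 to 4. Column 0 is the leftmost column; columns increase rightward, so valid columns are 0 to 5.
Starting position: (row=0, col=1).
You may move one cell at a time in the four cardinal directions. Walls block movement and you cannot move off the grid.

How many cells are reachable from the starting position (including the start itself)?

BFS flood-fill from (row=0, col=1):
  Distance 0: (row=0, col=1)
  Distance 1: (row=0, col=0), (row=1, col=1)
  Distance 2: (row=1, col=0), (row=2, col=1)
  Distance 3: (row=2, col=0), (row=2, col=2), (row=3, col=1)
  Distance 4: (row=2, col=3), (row=3, col=0), (row=3, col=2), (row=4, col=1)
  Distance 5: (row=1, col=3), (row=2, col=4), (row=3, col=3), (row=4, col=0), (row=4, col=2)
  Distance 6: (row=1, col=4), (row=2, col=5)
  Distance 7: (row=0, col=4), (row=1, col=5), (row=3, col=5)
  Distance 8: (row=0, col=5), (row=4, col=5)
Total reachable: 24 (grid has 24 open cells total)

Answer: Reachable cells: 24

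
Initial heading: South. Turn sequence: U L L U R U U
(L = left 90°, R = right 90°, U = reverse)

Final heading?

Answer: Final heading: East

Derivation:
Start: South
  U (U-turn (180°)) -> North
  L (left (90° counter-clockwise)) -> West
  L (left (90° counter-clockwise)) -> South
  U (U-turn (180°)) -> North
  R (right (90° clockwise)) -> East
  U (U-turn (180°)) -> West
  U (U-turn (180°)) -> East
Final: East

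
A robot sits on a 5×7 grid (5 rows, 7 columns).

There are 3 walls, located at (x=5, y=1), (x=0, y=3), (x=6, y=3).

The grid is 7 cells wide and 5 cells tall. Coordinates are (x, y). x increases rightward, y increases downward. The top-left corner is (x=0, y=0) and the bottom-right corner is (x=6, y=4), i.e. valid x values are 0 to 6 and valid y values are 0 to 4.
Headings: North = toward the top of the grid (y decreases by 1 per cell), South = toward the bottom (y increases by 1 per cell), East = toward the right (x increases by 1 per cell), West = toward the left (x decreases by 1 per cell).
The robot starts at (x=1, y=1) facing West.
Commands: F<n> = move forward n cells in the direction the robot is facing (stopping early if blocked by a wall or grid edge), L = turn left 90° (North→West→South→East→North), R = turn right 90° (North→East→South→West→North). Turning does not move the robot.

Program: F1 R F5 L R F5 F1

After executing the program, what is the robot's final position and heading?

Answer: Final position: (x=0, y=0), facing North

Derivation:
Start: (x=1, y=1), facing West
  F1: move forward 1, now at (x=0, y=1)
  R: turn right, now facing North
  F5: move forward 1/5 (blocked), now at (x=0, y=0)
  L: turn left, now facing West
  R: turn right, now facing North
  F5: move forward 0/5 (blocked), now at (x=0, y=0)
  F1: move forward 0/1 (blocked), now at (x=0, y=0)
Final: (x=0, y=0), facing North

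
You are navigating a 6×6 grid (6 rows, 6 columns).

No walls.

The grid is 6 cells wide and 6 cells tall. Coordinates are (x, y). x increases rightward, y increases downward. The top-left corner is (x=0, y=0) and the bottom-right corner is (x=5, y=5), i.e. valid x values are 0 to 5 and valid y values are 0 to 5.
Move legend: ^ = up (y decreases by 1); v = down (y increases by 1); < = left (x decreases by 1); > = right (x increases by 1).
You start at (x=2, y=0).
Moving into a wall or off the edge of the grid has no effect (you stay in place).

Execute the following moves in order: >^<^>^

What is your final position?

Start: (x=2, y=0)
  > (right): (x=2, y=0) -> (x=3, y=0)
  ^ (up): blocked, stay at (x=3, y=0)
  < (left): (x=3, y=0) -> (x=2, y=0)
  ^ (up): blocked, stay at (x=2, y=0)
  > (right): (x=2, y=0) -> (x=3, y=0)
  ^ (up): blocked, stay at (x=3, y=0)
Final: (x=3, y=0)

Answer: Final position: (x=3, y=0)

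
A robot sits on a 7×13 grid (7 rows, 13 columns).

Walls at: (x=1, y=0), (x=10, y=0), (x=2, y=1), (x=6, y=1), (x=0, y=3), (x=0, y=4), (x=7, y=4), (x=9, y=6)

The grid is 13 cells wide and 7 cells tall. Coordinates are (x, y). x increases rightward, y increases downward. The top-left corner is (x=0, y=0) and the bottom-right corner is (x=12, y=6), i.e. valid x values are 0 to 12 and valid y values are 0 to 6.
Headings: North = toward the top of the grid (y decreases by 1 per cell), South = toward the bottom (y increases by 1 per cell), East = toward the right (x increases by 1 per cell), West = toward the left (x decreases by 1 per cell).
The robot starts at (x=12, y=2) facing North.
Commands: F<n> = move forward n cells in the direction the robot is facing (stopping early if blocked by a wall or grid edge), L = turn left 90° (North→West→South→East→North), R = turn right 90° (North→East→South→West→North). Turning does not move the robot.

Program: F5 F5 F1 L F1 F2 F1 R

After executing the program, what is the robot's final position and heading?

Start: (x=12, y=2), facing North
  F5: move forward 2/5 (blocked), now at (x=12, y=0)
  F5: move forward 0/5 (blocked), now at (x=12, y=0)
  F1: move forward 0/1 (blocked), now at (x=12, y=0)
  L: turn left, now facing West
  F1: move forward 1, now at (x=11, y=0)
  F2: move forward 0/2 (blocked), now at (x=11, y=0)
  F1: move forward 0/1 (blocked), now at (x=11, y=0)
  R: turn right, now facing North
Final: (x=11, y=0), facing North

Answer: Final position: (x=11, y=0), facing North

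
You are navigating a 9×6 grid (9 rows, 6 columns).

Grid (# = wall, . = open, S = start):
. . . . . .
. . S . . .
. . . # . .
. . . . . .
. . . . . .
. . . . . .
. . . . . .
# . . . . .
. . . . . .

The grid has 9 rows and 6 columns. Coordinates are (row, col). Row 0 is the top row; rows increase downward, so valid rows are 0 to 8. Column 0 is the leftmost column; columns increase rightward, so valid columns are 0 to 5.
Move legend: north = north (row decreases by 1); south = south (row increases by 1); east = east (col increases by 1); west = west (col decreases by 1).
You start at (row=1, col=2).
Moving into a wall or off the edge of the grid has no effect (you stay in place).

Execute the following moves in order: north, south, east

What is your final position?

Start: (row=1, col=2)
  north (north): (row=1, col=2) -> (row=0, col=2)
  south (south): (row=0, col=2) -> (row=1, col=2)
  east (east): (row=1, col=2) -> (row=1, col=3)
Final: (row=1, col=3)

Answer: Final position: (row=1, col=3)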